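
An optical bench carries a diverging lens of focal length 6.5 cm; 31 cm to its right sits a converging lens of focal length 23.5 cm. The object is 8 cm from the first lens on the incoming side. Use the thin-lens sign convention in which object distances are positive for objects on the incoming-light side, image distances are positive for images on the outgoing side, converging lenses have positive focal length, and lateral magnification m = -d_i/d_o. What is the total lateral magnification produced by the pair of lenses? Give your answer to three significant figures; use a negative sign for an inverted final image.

-0.950

First lens: d_i1 = 1/(1/(-6.5) - 1/8) = -3.586 cm.
m_1 = -(-3.586)/8 = 0.4483.
The intermediate image is virtual, 3.586 cm to the left of lens 1, so d_o2 = L - d_i1 = 31 - (-3.586) = 34.586 cm.
Second lens: d_i2 = 1/(1/23.5 - 1/(34.586)) = 73.314 cm.
m_2 = -(73.314)/(34.586) = -2.1198.
Total m = m_1 x m_2 = (0.4483)(-2.1198) = -0.9502.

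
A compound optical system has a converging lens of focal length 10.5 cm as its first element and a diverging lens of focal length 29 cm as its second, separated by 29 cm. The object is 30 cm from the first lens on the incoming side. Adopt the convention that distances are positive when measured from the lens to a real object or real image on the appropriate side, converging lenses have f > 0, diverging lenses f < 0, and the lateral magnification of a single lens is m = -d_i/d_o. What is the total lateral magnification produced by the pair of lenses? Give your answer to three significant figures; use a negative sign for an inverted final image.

Applying the thin-lens equation to the first lens, 1/10.5 = 1/30 + 1/d_i1, which gives d_i1 = 16.154 cm.
Its lateral magnification is m_1 = -d_i1/d_o1 = -(16.154)/30 = -0.5385.
The intermediate image is 16.154 cm to the right of lens 1, so d_o2 = L - d_i1 = 29 - 16.154 = 12.846 cm.
Applying the thin-lens equation again with f_2 = -29 cm and d_o2 = 12.846 cm gives d_i2 = -8.903 cm.
m_2 = -(-8.903)/(12.846) = 0.6930.
The system's lateral magnification is m_1 m_2 = (-0.5385)(0.6930) = -0.3732.

-0.373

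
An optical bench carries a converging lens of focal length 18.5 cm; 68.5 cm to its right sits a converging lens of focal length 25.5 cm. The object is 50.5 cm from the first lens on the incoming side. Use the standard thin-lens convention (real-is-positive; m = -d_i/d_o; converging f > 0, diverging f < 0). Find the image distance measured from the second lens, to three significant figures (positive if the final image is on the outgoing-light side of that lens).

72.6 cm

Lens 1: 1/d_i1 = 1/f_1 - 1/d_o1 = 1/18.5 - 1/50.5 = 0.03425 cm^-1, so d_i1 = 29.195 cm.
Object distance for lens 2: d_o2 = 68.5 - 29.195 = 39.305 cm.
Lens 2: 1/d_i2 = 1/f_2 - 1/d_o2 = 1/25.5 - 1/(39.305) = 0.01377 cm^-1, so d_i2 = 72.604 cm.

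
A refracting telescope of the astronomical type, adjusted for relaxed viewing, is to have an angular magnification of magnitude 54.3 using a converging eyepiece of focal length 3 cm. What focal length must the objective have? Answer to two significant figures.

160 cm

|M| = f_obj/|f_eye|, so f_obj = |M| x |f_eye| = 54.3 x 3 = 162.900 cm.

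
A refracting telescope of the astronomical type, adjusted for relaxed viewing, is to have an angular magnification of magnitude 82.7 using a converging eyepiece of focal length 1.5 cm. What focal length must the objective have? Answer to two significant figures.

|M| = f_obj/|f_eye|, so f_obj = |M| x |f_eye| = 82.7 x 1.5 = 124.050 cm.

120 cm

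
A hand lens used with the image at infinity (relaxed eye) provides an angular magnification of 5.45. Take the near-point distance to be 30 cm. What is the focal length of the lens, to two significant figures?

For the image at infinity, M = D/f.
f = D/M = 30/5.45 = 5.505 cm.

5.5 cm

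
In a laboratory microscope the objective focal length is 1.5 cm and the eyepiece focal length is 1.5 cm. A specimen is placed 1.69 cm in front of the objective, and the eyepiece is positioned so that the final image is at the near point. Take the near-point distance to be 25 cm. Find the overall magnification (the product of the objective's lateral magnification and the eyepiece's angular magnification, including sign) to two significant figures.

-140

Objective: 1/d_i = 1/f_obj - 1/d_o = 1/1.5 - 1/1.69 = 0.07495 cm^-1, so d_i = 13.342 cm.
m_obj = -d_i/d_o = -13.342/1.69 = -7.895.
Eyepiece angular magnification (image at near point): M_eye = 1 + D/f_e = 1 + 25/1.5 = 17.667.
Overall M = m_obj x M_eye = (-7.895)(17.667) = -139.47.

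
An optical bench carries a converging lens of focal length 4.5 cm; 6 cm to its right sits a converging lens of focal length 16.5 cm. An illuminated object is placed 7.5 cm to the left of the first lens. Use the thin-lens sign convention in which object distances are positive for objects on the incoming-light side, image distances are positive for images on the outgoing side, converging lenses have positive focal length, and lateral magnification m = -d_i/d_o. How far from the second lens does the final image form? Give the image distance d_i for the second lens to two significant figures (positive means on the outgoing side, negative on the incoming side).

4.0 cm

Lens 1: 1/d_i1 = 1/f_1 - 1/d_o1 = 1/4.5 - 1/7.5 = 0.08889 cm^-1, so d_i1 = 11.250 cm.
This image would form 11.250 cm past lens 1, i.e. 5.250 cm beyond lens 2, so it is a virtual object for lens 2: d_o2 = 6 - 11.250 = -5.250 cm.
Lens 2: 1/d_i2 = 1/f_2 - 1/d_o2 = 1/16.5 - 1/(-5.250) = 0.25108 cm^-1, so d_i2 = 3.983 cm.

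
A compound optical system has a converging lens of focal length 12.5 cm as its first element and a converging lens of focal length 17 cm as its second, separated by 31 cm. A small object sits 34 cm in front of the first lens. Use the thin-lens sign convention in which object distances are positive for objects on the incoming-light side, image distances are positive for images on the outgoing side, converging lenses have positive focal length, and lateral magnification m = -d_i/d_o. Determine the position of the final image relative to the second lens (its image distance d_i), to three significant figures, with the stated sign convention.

-33.1 cm

First lens: d_i1 = 1/(1/12.5 - 1/34) = 19.767 cm.
That image sits 11.233 cm in front of the second lens, so d_o2 = 11.233 cm.
Second lens: d_i2 = 1/(1/17 - 1/(11.233)) = -33.109 cm.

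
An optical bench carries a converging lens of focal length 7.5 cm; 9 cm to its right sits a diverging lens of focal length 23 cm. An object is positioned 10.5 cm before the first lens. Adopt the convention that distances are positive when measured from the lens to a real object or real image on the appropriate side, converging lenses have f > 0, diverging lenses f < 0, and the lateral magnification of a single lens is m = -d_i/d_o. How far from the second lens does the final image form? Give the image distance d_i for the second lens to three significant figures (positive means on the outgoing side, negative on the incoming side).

Applying the thin-lens equation to the first lens, 1/7.5 = 1/10.5 + 1/d_i1, which gives d_i1 = 26.250 cm.
Since 26.250 cm > 9 cm, the first image lies past the second lens and serves as a virtual object: d_o2 = L - d_i1 = -17.250 cm.
Applying the thin-lens equation again with f_2 = -23 cm and d_o2 = -17.250 cm gives d_i2 = 69.000 cm.

69.0 cm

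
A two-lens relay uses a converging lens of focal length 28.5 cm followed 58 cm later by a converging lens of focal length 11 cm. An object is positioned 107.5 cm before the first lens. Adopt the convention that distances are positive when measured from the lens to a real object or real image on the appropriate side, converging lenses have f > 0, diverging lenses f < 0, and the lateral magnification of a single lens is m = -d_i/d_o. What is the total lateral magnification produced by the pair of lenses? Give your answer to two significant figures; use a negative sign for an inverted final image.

0.48

First lens: d_i1 = 1/(1/28.5 - 1/107.5) = 38.782 cm.
m_1 = -(38.782)/107.5 = -0.3608.
That image sits 19.218 cm in front of the second lens, so d_o2 = 19.218 cm.
Second lens: d_i2 = 1/(1/11 - 1/(19.218)) = 25.723 cm.
m_2 = -(25.723)/(19.218) = -1.3385.
Total m = m_1 x m_2 = (-0.3608)(-1.3385) = 0.4829.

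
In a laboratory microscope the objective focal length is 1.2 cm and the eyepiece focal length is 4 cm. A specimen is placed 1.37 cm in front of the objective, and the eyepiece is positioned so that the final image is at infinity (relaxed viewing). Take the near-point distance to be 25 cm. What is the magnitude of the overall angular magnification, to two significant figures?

Objective: 1/d_i = 1/f_obj - 1/d_o = 1/1.2 - 1/1.37 = 0.10341 cm^-1, so d_i = 9.671 cm.
m_obj = -d_i/d_o = -9.671/1.37 = -7.059.
Eyepiece angular magnification (image at infinity): M_eye = D/f_e = 25/4 = 6.250.
Overall M = m_obj x M_eye = (-7.059)(6.250) = -44.12.
|M| = 44.12.

44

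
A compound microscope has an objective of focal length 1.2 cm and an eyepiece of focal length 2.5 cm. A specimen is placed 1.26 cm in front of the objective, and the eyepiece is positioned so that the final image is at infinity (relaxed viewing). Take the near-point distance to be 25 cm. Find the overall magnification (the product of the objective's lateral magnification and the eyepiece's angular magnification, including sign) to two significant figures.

Objective: 1/d_i = 1/f_obj - 1/d_o = 1/1.2 - 1/1.26 = 0.03968 cm^-1, so d_i = 25.200 cm.
m_obj = -d_i/d_o = -25.200/1.26 = -20.000.
Eyepiece angular magnification (image at infinity): M_eye = D/f_e = 25/2.5 = 10.000.
Overall M = m_obj x M_eye = (-20.000)(10.000) = -200.00.

-200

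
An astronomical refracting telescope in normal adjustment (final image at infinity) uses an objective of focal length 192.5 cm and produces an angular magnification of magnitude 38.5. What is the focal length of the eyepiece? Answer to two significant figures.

5.0 cm

|M| = f_obj/f_eye, so f_eye = f_obj/|M| = 192.5/38.5 = 5.000 cm.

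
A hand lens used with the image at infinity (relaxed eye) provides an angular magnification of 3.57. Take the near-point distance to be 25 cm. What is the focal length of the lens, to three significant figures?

7.00 cm

For the image at infinity, M = D/f.
f = D/M = 25/3.57 = 7.003 cm.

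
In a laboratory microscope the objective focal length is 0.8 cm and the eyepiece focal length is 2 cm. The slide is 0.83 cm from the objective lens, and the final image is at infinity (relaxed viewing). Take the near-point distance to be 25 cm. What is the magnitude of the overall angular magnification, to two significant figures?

330

Objective: 1/d_i = 1/f_obj - 1/d_o = 1/0.8 - 1/0.83 = 0.04518 cm^-1, so d_i = 22.133 cm.
m_obj = -d_i/d_o = -22.133/0.83 = -26.667.
Eyepiece angular magnification (image at infinity): M_eye = D/f_e = 25/2 = 12.500.
Overall M = m_obj x M_eye = (-26.667)(12.500) = -333.33.
|M| = 333.33.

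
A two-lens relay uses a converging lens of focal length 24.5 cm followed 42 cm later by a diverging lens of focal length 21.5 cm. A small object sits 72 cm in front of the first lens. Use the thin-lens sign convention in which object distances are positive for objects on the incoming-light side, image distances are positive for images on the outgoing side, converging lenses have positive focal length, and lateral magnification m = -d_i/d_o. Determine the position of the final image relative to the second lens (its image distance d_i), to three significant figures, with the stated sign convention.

-3.97 cm

First lens: d_i1 = 1/(1/24.5 - 1/72) = 37.137 cm.
The intermediate image is 37.137 cm to the right of lens 1, so d_o2 = L - d_i1 = 42 - 37.137 = 4.863 cm.
Second lens: d_i2 = 1/(1/(-21.5) - 1/(4.863)) = -3.966 cm.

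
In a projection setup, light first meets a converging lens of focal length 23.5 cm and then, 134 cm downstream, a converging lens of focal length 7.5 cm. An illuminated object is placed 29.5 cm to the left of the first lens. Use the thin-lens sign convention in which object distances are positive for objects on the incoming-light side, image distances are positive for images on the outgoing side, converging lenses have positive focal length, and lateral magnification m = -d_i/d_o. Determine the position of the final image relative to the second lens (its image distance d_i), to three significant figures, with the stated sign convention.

Lens 1: 1/d_i1 = 1/f_1 - 1/d_o1 = 1/23.5 - 1/29.5 = 0.00865 cm^-1, so d_i1 = 115.542 cm.
That image sits 18.458 cm in front of the second lens, so d_o2 = 18.458 cm.
Lens 2: 1/d_i2 = 1/f_2 - 1/d_o2 = 1/7.5 - 1/(18.458) = 0.07916 cm^-1, so d_i2 = 12.633 cm.

12.6 cm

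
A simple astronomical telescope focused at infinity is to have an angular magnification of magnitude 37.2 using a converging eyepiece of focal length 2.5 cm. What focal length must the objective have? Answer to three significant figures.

|M| = f_obj/|f_eye|, so f_obj = |M| x |f_eye| = 37.2 x 2.5 = 93.000 cm.

93.0 cm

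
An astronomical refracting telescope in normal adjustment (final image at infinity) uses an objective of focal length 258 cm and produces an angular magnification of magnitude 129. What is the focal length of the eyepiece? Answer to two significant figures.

|M| = f_obj/f_eye, so f_eye = f_obj/|M| = 258/129.0 = 2.000 cm.

2.0 cm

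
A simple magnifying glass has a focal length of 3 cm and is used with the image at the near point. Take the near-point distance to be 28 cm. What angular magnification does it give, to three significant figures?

M = 1 + D/f = 1 + 28/3 = 10.333.

10.3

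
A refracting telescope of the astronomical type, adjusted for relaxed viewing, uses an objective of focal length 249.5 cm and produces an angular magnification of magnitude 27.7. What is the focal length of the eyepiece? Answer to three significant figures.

|M| = f_obj/f_eye, so f_eye = f_obj/|M| = 249.5/27.7 = 9.007 cm.

9.01 cm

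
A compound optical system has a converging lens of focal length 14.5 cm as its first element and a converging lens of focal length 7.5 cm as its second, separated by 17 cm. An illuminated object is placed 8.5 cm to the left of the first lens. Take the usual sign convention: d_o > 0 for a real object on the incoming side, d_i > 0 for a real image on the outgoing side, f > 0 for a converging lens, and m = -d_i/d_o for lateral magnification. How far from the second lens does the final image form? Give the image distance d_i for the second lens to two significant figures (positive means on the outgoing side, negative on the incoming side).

9.4 cm

Applying the thin-lens equation to the first lens, 1/14.5 = 1/8.5 + 1/d_i1, which gives d_i1 = -20.542 cm.
With d_i1 < 0 the first image is virtual and lies on the object side; the object distance for lens 2 is d_o2 = 17 - (-20.542) = 37.542 cm.
Applying the thin-lens equation again with f_2 = 7.5 cm and d_o2 = 37.542 cm gives d_i2 = 9.372 cm.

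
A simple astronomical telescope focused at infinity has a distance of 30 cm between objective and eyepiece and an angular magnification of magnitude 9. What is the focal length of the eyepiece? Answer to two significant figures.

In normal adjustment the tube length equals f_obj + f_eye and |M| = f_obj/f_eye.
So f_obj = 9 f_eye and 9 f_eye + f_eye = 30 cm, giving f_eye = 30/10 = 3.000 cm and f_obj = 27.000 cm.

3.0 cm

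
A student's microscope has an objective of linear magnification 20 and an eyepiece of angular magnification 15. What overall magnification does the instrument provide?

300

The overall magnification of a compound microscope is the product of the objective and eyepiece magnifications:
M = M_obj x M_eye = 20 x 15 = 300.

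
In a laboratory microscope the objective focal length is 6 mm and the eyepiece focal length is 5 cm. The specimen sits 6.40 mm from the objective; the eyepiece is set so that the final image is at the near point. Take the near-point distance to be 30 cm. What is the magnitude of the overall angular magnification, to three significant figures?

Convert to cm: f_obj = 6 mm = 0.6 cm; d_o = 6.40 mm = 0.64 cm.
Objective: 1/d_i = 1/f_obj - 1/d_o = 1/0.6 - 1/0.64 = 0.10417 cm^-1, so d_i = 9.600 cm.
m_obj = -d_i/d_o = -9.600/0.64 = -15.000.
Eyepiece angular magnification (image at near point): M_eye = 1 + D/f_e = 1 + 30/5 = 7.000.
Overall M = m_obj x M_eye = (-15.000)(7.000) = -105.00.
|M| = 105.00.

105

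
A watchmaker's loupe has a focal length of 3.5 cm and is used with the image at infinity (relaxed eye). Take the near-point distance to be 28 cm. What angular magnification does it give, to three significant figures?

8.00

M = D/f = 28/3.5 = 8.000.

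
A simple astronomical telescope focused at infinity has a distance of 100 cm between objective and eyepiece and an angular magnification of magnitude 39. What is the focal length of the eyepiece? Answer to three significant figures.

2.50 cm

In normal adjustment the tube length equals f_obj + f_eye and |M| = f_obj/f_eye.
So f_obj = 39 f_eye and 39 f_eye + f_eye = 100 cm, giving f_eye = 100/40 = 2.500 cm and f_obj = 97.500 cm.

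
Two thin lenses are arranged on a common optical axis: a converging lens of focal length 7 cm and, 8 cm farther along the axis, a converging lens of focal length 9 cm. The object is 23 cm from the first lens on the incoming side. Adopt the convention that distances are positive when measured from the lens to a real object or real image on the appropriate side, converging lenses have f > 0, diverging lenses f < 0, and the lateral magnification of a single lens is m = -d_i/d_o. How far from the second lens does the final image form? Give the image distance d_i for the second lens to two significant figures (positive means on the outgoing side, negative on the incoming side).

Lens 1: 1/d_i1 = 1/f_1 - 1/d_o1 = 1/7 - 1/23 = 0.09938 cm^-1, so d_i1 = 10.062 cm.
This image would form 10.062 cm past lens 1, i.e. 2.062 cm beyond lens 2, so it is a virtual object for lens 2: d_o2 = 8 - 10.062 = -2.062 cm.
Lens 2: 1/d_i2 = 1/f_2 - 1/d_o2 = 1/9 - 1/(-2.062) = 0.59596 cm^-1, so d_i2 = 1.678 cm.

1.7 cm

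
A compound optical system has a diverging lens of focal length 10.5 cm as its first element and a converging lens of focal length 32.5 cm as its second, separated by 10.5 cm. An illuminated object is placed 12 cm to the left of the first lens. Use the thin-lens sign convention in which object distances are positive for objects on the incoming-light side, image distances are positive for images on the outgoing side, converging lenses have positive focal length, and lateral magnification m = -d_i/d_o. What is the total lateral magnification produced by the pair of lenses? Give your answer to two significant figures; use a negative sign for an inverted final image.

0.92

Lens 1: 1/d_i1 = 1/f_1 - 1/d_o1 = 1/(-10.5) - 1/12 = -0.17857 cm^-1, so d_i1 = -5.600 cm.
m_1 = -(-5.600)/12 = 0.4667.
The intermediate image is virtual, 5.600 cm to the left of lens 1, so d_o2 = L - d_i1 = 10.5 - (-5.600) = 16.100 cm.
Lens 2: 1/d_i2 = 1/f_2 - 1/d_o2 = 1/32.5 - 1/(16.100) = -0.03134 cm^-1, so d_i2 = -31.905 cm.
m_2 = -(-31.905)/(16.100) = 1.9817.
The system's lateral magnification is m_1 m_2 = (0.4667)(1.9817) = 0.9248.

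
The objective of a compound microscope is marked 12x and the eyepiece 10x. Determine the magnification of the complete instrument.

The overall magnification of a compound microscope is the product of the objective and eyepiece magnifications:
M = M_obj x M_eye = 12 x 10 = 120.

120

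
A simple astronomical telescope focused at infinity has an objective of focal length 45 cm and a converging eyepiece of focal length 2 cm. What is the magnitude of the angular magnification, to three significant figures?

|M| = f_obj/|f_eye| = 45/2 = 22.500.

22.5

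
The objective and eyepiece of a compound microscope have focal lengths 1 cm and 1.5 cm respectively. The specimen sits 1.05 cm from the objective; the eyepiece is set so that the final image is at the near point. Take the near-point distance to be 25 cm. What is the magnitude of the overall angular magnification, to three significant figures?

Objective: 1/d_i = 1/f_obj - 1/d_o = 1/1 - 1/1.05 = 0.04762 cm^-1, so d_i = 21.000 cm.
m_obj = -d_i/d_o = -21.000/1.05 = -20.000.
Eyepiece angular magnification (image at near point): M_eye = 1 + D/f_e = 1 + 25/1.5 = 17.667.
Overall M = m_obj x M_eye = (-20.000)(17.667) = -353.33.
|M| = 353.33.

353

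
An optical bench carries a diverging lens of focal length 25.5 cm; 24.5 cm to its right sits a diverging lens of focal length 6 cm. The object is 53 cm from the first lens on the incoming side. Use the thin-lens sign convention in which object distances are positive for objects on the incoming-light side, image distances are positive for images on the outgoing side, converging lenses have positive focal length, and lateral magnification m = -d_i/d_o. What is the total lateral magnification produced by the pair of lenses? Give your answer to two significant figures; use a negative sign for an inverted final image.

First lens: d_i1 = 1/(1/(-25.5) - 1/53) = -17.217 cm.
m_1 = -(-17.217)/53 = 0.3248.
The intermediate image is virtual, 17.217 cm to the left of lens 1, so d_o2 = L - d_i1 = 24.5 - (-17.217) = 41.717 cm.
Second lens: d_i2 = 1/(1/(-6) - 1/(41.717)) = -5.246 cm.
m_2 = -(-5.246)/(41.717) = 0.1257.
Overall magnification: m = m_1 m_2 = 0.0408.

0.041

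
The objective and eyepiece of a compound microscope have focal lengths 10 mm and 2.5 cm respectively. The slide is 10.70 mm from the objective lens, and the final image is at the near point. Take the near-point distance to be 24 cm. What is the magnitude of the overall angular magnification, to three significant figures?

Convert to cm: f_obj = 10 mm = 1 cm; d_o = 10.70 mm = 1.07 cm.
Objective: 1/d_i = 1/f_obj - 1/d_o = 1/1 - 1/1.07 = 0.06542 cm^-1, so d_i = 15.286 cm.
m_obj = -d_i/d_o = -15.286/1.07 = -14.286.
Eyepiece angular magnification (image at near point): M_eye = 1 + D/f_e = 1 + 24/2.5 = 10.600.
Overall M = m_obj x M_eye = (-14.286)(10.600) = -151.43.
|M| = 151.43.

151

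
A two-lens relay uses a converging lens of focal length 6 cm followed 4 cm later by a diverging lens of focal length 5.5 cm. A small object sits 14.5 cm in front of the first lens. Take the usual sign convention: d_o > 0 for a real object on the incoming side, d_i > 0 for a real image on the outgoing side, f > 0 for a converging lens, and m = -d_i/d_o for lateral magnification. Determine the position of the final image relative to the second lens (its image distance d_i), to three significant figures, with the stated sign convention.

Applying the thin-lens equation to the first lens, 1/6 = 1/14.5 + 1/d_i1, which gives d_i1 = 10.235 cm.
Since 10.235 cm > 4 cm, the first image lies past the second lens and serves as a virtual object: d_o2 = L - d_i1 = -6.235 cm.
Applying the thin-lens equation again with f_2 = -5.5 cm and d_o2 = -6.235 cm gives d_i2 = -46.640 cm.

-46.6 cm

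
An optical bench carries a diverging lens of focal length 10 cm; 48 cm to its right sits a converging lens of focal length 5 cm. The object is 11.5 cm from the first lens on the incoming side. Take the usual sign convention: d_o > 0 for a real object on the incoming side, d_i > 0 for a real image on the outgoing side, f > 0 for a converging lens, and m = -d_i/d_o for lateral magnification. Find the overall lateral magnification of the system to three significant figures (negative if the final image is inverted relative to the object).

-0.0481

Applying the thin-lens equation to the first lens, 1/(-10) = 1/11.5 + 1/d_i1, which gives d_i1 = -5.349 cm.
Its lateral magnification is m_1 = -d_i1/d_o1 = -(-5.349)/11.5 = 0.4651.
With d_i1 < 0 the first image is virtual and lies on the object side; the object distance for lens 2 is d_o2 = 48 - (-5.349) = 53.349 cm.
Applying the thin-lens equation again with f_2 = 5 cm and d_o2 = 53.349 cm gives d_i2 = 5.517 cm.
m_2 = -(5.517)/(53.349) = -0.1034.
Total m = m_1 x m_2 = (0.4651)(-0.1034) = -0.0481.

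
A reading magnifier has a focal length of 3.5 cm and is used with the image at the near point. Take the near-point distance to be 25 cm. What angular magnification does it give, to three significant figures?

M = 1 + D/f = 1 + 25/3.5 = 8.143.

8.14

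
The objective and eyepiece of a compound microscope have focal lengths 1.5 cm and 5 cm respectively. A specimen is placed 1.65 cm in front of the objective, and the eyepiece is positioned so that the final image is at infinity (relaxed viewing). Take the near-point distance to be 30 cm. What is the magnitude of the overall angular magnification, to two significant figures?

60

Objective: 1/d_i = 1/f_obj - 1/d_o = 1/1.5 - 1/1.65 = 0.06061 cm^-1, so d_i = 16.500 cm.
m_obj = -d_i/d_o = -16.500/1.65 = -10.000.
Eyepiece angular magnification (image at infinity): M_eye = D/f_e = 30/5 = 6.000.
Overall M = m_obj x M_eye = (-10.000)(6.000) = -60.00.
|M| = 60.00.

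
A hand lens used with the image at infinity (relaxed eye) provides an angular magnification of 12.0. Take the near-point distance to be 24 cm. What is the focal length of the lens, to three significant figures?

2.00 cm

For the image at infinity, M = D/f.
f = D/M = 24/12.0 = 2.000 cm.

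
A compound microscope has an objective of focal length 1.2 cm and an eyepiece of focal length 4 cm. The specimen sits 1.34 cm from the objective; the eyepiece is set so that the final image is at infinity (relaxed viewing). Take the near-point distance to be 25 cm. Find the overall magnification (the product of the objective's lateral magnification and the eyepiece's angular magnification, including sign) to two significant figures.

-54

Objective: 1/d_i = 1/f_obj - 1/d_o = 1/1.2 - 1/1.34 = 0.08706 cm^-1, so d_i = 11.486 cm.
m_obj = -d_i/d_o = -11.486/1.34 = -8.571.
Eyepiece angular magnification (image at infinity): M_eye = D/f_e = 25/4 = 6.250.
Overall M = m_obj x M_eye = (-8.571)(6.250) = -53.57.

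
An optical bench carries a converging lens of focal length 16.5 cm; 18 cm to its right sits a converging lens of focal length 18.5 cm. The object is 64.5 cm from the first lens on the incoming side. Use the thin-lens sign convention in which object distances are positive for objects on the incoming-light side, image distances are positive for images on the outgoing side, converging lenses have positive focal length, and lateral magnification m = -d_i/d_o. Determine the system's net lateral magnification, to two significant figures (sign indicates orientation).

First lens: d_i1 = 1/(1/16.5 - 1/64.5) = 22.172 cm.
m_1 = -(22.172)/64.5 = -0.3438.
Since 22.172 cm > 18 cm, the first image lies past the second lens and serves as a virtual object: d_o2 = L - d_i1 = -4.172 cm.
Second lens: d_i2 = 1/(1/18.5 - 1/(-4.172)) = 3.404 cm.
m_2 = -(3.404)/(-4.172) = 0.8160.
Total m = m_1 x m_2 = (-0.3438)(0.8160) = -0.2805.

-0.28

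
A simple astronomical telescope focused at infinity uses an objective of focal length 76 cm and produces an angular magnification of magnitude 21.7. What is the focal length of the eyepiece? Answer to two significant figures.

3.5 cm

|M| = f_obj/f_eye, so f_eye = f_obj/|M| = 76/21.7 = 3.502 cm.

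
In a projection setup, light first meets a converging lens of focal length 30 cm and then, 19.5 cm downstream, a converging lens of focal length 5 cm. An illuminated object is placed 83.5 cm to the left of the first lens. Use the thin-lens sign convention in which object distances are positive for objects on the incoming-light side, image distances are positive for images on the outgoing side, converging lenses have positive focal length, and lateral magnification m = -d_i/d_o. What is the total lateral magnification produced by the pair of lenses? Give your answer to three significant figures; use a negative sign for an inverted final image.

-0.0867

First lens: d_i1 = 1/(1/30 - 1/83.5) = 46.822 cm.
m_1 = -(46.822)/83.5 = -0.5607.
Since 46.822 cm > 19.5 cm, the first image lies past the second lens and serves as a virtual object: d_o2 = L - d_i1 = -27.322 cm.
Second lens: d_i2 = 1/(1/5 - 1/(-27.322)) = 4.227 cm.
m_2 = -(4.227)/(-27.322) = 0.1547.
The system's lateral magnification is m_1 m_2 = (-0.5607)(0.1547) = -0.0867.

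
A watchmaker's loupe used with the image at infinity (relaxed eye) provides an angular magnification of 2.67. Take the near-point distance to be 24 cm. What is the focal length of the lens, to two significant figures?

For the image at infinity, M = D/f.
f = D/M = 24/2.67 = 8.989 cm.

9.0 cm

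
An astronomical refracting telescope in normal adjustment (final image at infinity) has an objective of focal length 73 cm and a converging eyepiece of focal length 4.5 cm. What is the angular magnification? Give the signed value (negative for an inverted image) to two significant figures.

-16

M = -f_obj/f_eye = -73/(4.5) = -16.222.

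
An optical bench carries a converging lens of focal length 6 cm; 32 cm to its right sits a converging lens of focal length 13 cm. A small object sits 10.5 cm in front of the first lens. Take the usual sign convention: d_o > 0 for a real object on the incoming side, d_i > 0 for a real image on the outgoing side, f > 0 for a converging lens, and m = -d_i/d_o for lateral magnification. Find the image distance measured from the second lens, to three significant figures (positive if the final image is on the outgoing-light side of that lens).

Lens 1: 1/d_i1 = 1/f_1 - 1/d_o1 = 1/6 - 1/10.5 = 0.07143 cm^-1, so d_i1 = 14.000 cm.
That image sits 18.000 cm in front of the second lens, so d_o2 = 18.000 cm.
Lens 2: 1/d_i2 = 1/f_2 - 1/d_o2 = 1/13 - 1/(18.000) = 0.02137 cm^-1, so d_i2 = 46.800 cm.

46.8 cm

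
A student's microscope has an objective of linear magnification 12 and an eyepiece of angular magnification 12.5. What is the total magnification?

The overall magnification of a compound microscope is the product of the objective and eyepiece magnifications:
M = M_obj x M_eye = 12 x 12.5 = 150.

150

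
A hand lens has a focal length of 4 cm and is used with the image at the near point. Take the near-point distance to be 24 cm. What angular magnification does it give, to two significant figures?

7.0

M = 1 + D/f = 1 + 24/4 = 7.000.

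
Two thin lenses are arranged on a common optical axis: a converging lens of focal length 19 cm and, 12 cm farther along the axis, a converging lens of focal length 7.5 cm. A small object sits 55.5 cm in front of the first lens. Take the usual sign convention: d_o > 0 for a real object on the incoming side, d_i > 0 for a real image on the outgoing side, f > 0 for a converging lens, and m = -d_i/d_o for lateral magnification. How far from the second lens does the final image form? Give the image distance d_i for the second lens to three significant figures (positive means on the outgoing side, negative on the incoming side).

5.19 cm

Applying the thin-lens equation to the first lens, 1/19 = 1/55.5 + 1/d_i1, which gives d_i1 = 28.890 cm.
Since 28.890 cm > 12 cm, the first image lies past the second lens and serves as a virtual object: d_o2 = L - d_i1 = -16.890 cm.
Applying the thin-lens equation again with f_2 = 7.5 cm and d_o2 = -16.890 cm gives d_i2 = 5.194 cm.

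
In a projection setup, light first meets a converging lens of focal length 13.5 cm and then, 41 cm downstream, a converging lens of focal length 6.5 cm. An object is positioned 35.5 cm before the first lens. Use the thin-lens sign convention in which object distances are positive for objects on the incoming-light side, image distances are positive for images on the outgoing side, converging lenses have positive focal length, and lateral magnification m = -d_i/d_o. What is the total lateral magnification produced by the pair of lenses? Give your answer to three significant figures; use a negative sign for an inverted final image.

Applying the thin-lens equation to the first lens, 1/13.5 = 1/35.5 + 1/d_i1, which gives d_i1 = 21.784 cm.
Its lateral magnification is m_1 = -d_i1/d_o1 = -(21.784)/35.5 = -0.6136.
Object distance for lens 2: d_o2 = 41 - 21.784 = 19.216 cm.
Applying the thin-lens equation again with f_2 = 6.5 cm and d_o2 = 19.216 cm gives d_i2 = 9.823 cm.
m_2 = -(9.823)/(19.216) = -0.5112.
Total m = m_1 x m_2 = (-0.6136)(-0.5112) = 0.3137.

0.314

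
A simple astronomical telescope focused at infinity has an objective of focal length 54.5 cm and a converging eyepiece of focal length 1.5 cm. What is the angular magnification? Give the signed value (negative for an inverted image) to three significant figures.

M = -f_obj/f_eye = -54.5/(1.5) = -36.333.

-36.3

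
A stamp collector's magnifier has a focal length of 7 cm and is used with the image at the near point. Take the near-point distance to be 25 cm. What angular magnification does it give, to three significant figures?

4.57

M = 1 + D/f = 1 + 25/7 = 4.571.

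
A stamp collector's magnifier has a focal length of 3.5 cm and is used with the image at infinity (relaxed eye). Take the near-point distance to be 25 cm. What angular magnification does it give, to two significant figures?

M = D/f = 25/3.5 = 7.143.

7.1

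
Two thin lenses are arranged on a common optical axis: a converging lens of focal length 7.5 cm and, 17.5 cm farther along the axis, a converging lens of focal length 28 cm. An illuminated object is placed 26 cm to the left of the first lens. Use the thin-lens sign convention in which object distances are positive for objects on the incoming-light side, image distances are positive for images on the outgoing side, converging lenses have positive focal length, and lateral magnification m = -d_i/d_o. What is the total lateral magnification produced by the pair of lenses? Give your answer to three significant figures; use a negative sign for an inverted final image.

First lens: d_i1 = 1/(1/7.5 - 1/26) = 10.541 cm.
m_1 = -(10.541)/26 = -0.4054.
The intermediate image is 10.541 cm to the right of lens 1, so d_o2 = L - d_i1 = 17.5 - 10.541 = 6.959 cm.
Second lens: d_i2 = 1/(1/28 - 1/(6.959)) = -9.261 cm.
m_2 = -(-9.261)/(6.959) = 1.3308.
Overall magnification: m = m_1 m_2 = -0.5395.

-0.539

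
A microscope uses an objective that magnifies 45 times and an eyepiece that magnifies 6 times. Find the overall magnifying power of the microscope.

The overall magnification of a compound microscope is the product of the objective and eyepiece magnifications:
M = M_obj x M_eye = 45 x 6 = 270.

270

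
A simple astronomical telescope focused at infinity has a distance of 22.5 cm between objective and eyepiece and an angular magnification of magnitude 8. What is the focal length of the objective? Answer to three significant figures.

20.0 cm

In normal adjustment the tube length equals f_obj + f_eye and |M| = f_obj/f_eye.
So f_obj = 8 f_eye and 8 f_eye + f_eye = 22.5 cm, giving f_eye = 22.5/9 = 2.500 cm and f_obj = 20.000 cm.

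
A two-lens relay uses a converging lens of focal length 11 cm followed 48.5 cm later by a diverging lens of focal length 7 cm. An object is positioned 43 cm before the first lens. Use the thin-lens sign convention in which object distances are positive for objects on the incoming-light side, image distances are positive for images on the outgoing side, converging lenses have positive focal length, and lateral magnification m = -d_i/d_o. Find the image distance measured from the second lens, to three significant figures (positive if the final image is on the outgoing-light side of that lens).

-5.80 cm

First lens: d_i1 = 1/(1/11 - 1/43) = 14.781 cm.
The intermediate image is 14.781 cm to the right of lens 1, so d_o2 = L - d_i1 = 48.5 - 14.781 = 33.719 cm.
Second lens: d_i2 = 1/(1/(-7) - 1/(33.719)) = -5.797 cm.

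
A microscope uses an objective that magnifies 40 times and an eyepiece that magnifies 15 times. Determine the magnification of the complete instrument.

600

The overall magnification of a compound microscope is the product of the objective and eyepiece magnifications:
M = M_obj x M_eye = 40 x 15 = 600.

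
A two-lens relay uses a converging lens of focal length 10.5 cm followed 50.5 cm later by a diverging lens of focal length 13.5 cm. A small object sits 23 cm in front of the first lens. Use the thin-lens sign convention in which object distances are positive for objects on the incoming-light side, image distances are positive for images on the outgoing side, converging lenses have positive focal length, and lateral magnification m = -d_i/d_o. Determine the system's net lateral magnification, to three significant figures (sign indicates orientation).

-0.254

Applying the thin-lens equation to the first lens, 1/10.5 = 1/23 + 1/d_i1, which gives d_i1 = 19.320 cm.
Its lateral magnification is m_1 = -d_i1/d_o1 = -(19.320)/23 = -0.8400.
The intermediate image is 19.320 cm to the right of lens 1, so d_o2 = L - d_i1 = 50.5 - 19.320 = 31.180 cm.
Applying the thin-lens equation again with f_2 = -13.5 cm and d_o2 = 31.180 cm gives d_i2 = -9.421 cm.
m_2 = -(-9.421)/(31.180) = 0.3021.
Total m = m_1 x m_2 = (-0.8400)(0.3021) = -0.2538.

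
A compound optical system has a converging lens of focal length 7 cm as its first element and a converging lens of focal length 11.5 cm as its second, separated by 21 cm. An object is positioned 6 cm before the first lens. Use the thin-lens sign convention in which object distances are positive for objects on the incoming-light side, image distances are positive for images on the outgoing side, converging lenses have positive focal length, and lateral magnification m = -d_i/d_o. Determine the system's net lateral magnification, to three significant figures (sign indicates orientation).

Lens 1: 1/d_i1 = 1/f_1 - 1/d_o1 = 1/7 - 1/6 = -0.02381 cm^-1, so d_i1 = -42.000 cm.
m_1 = -(-42.000)/6 = 7.0000.
The intermediate image is virtual, 42.000 cm to the left of lens 1, so d_o2 = L - d_i1 = 21 - (-42.000) = 63.000 cm.
Lens 2: 1/d_i2 = 1/f_2 - 1/d_o2 = 1/11.5 - 1/(63.000) = 0.07108 cm^-1, so d_i2 = 14.068 cm.
m_2 = -(14.068)/(63.000) = -0.2233.
Total m = m_1 x m_2 = (7.0000)(-0.2233) = -1.5631.

-1.56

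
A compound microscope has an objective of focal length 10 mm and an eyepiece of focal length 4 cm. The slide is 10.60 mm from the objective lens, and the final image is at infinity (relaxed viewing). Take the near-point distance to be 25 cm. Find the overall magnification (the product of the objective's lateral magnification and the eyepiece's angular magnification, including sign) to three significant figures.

-104

Convert to cm: f_obj = 10 mm = 1 cm; d_o = 10.60 mm = 1.06 cm.
Objective: 1/d_i = 1/f_obj - 1/d_o = 1/1 - 1/1.06 = 0.05660 cm^-1, so d_i = 17.667 cm.
m_obj = -d_i/d_o = -17.667/1.06 = -16.667.
Eyepiece angular magnification (image at infinity): M_eye = D/f_e = 25/4 = 6.250.
Overall M = m_obj x M_eye = (-16.667)(6.250) = -104.17.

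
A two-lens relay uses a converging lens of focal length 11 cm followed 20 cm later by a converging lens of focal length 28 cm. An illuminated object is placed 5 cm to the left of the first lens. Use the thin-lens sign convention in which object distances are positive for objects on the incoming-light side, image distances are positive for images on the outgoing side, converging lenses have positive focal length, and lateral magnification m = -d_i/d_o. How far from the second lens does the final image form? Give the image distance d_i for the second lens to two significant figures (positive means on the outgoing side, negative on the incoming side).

Lens 1: 1/d_i1 = 1/f_1 - 1/d_o1 = 1/11 - 1/5 = -0.10909 cm^-1, so d_i1 = -9.167 cm.
The intermediate image is virtual, 9.167 cm to the left of lens 1, so d_o2 = L - d_i1 = 20 - (-9.167) = 29.167 cm.
Lens 2: 1/d_i2 = 1/f_2 - 1/d_o2 = 1/28 - 1/(29.167) = 0.00143 cm^-1, so d_i2 = 700.000 cm.

700 cm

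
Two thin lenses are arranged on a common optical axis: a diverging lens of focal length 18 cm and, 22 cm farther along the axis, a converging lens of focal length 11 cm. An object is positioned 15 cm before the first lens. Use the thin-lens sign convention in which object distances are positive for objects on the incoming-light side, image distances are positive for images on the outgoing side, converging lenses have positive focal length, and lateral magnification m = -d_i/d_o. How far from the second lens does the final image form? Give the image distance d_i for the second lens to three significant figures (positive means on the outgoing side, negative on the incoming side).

Lens 1: 1/d_i1 = 1/f_1 - 1/d_o1 = 1/(-18) - 1/15 = -0.12222 cm^-1, so d_i1 = -8.182 cm.
With d_i1 < 0 the first image is virtual and lies on the object side; the object distance for lens 2 is d_o2 = 22 - (-8.182) = 30.182 cm.
Lens 2: 1/d_i2 = 1/f_2 - 1/d_o2 = 1/11 - 1/(30.182) = 0.05778 cm^-1, so d_i2 = 17.308 cm.

17.3 cm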